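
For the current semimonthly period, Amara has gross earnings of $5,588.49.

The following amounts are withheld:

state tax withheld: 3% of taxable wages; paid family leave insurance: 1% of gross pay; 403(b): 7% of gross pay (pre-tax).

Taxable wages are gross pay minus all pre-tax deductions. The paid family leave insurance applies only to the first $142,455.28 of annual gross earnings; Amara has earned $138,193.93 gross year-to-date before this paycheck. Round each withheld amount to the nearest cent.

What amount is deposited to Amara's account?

$4,998.77

403(b): $5,588.49 × 0.07 = $391.19
Taxable wages = $5,588.49 − $391.19 = $5,197.30
State tax withheld: $5,197.30 × 0.03 = $155.92
Paid family leave insurance: only $142,455.28 − $138,193.93 = $4,261.35 of this check is subject → $4,261.35 × 0.01 = $42.61
Total deductions = $391.19 + $155.92 + $42.61 = $589.72
Net pay = $5,588.49 − $589.72 = $4,998.77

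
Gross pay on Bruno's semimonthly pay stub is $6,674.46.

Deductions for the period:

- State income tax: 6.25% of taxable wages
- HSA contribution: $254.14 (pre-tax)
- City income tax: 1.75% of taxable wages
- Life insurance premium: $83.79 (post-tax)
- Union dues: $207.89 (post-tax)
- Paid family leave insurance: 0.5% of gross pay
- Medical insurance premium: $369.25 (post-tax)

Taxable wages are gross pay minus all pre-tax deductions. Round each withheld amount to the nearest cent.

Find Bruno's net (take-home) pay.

$5,212.39

HSA contribution: $254.14
Taxable wages = $6,674.46 − $254.14 = $6,420.32
State income tax: $6,420.32 × 0.0625 = $401.27
City income tax: $6,420.32 × 0.0175 = $112.36
Paid family leave insurance: $6,674.46 × 0.005 = $33.37
Union dues: $207.89
Medical insurance premium: $369.25
Life insurance premium: $83.79
Total deductions = $254.14 + $401.27 + $112.36 + $33.37 + $207.89 + $369.25 + $83.79 = $1,462.07
Net pay = $6,674.46 − $1,462.07 = $5,212.39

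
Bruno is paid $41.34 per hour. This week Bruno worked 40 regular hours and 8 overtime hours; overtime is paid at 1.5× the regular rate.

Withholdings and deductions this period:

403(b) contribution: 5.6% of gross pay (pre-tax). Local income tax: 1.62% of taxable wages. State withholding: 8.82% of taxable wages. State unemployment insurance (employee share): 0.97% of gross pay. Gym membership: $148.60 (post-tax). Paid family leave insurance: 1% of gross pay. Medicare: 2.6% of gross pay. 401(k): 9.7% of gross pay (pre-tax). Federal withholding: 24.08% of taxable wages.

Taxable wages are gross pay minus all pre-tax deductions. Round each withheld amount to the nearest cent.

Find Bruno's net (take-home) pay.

$945.41

Regular pay: 40 × $41.34 = $1,653.60
Overtime pay: 8 × $41.34 × 1.5 = $496.08
Gross pay = $1,653.60 + $496.08 = $2,149.68
401(k): $2,149.68 × 0.097 = $208.52
403(b) contribution: $2,149.68 × 0.056 = $120.38
Pre-tax total = $208.52 + $120.38 = $328.90
Taxable wages = $2,149.68 − $328.90 = $1,820.78
Federal withholding: $1,820.78 × 0.2408 = $438.44
State withholding: $1,820.78 × 0.0882 = $160.59
Local income tax: $1,820.78 × 0.0162 = $29.50
State unemployment insurance (employee share): $2,149.68 × 0.0097 = $20.85
Paid family leave insurance: $2,149.68 × 0.01 = $21.50
Medicare: $2,149.68 × 0.026 = $55.89
Gym membership: $148.60
Total deductions = $208.52 + $120.38 + $438.44 + $160.59 + $29.50 + $20.85 + $21.50 + $55.89 + $148.60 = $1,204.27
Net pay = $2,149.68 − $1,204.27 = $945.41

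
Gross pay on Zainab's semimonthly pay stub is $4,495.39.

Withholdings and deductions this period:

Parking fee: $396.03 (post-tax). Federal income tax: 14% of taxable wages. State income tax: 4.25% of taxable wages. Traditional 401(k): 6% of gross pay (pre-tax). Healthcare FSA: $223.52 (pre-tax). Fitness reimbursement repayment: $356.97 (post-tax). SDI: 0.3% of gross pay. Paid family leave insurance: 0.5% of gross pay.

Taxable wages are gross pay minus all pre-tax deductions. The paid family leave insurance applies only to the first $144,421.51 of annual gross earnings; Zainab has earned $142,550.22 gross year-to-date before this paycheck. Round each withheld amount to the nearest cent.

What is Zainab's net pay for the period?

$2,495.91

Healthcare FSA: $223.52
Traditional 401(k): $4,495.39 × 0.06 = $269.72
Pre-tax total = $223.52 + $269.72 = $493.24
Taxable wages = $4,495.39 − $493.24 = $4,002.15
Federal income tax: $4,002.15 × 0.14 = $560.30
State income tax: $4,002.15 × 0.0425 = $170.09
Paid family leave insurance: only $144,421.51 − $142,550.22 = $1,871.29 of this check is subject → $1,871.29 × 0.005 = $9.36
SDI: $4,495.39 × 0.003 = $13.49
Fitness reimbursement repayment: $356.97
Parking fee: $396.03
Total deductions = $223.52 + $269.72 + $560.30 + $170.09 + $9.36 + $13.49 + $356.97 + $396.03 = $1,999.48
Net pay = $4,495.39 − $1,999.48 = $2,495.91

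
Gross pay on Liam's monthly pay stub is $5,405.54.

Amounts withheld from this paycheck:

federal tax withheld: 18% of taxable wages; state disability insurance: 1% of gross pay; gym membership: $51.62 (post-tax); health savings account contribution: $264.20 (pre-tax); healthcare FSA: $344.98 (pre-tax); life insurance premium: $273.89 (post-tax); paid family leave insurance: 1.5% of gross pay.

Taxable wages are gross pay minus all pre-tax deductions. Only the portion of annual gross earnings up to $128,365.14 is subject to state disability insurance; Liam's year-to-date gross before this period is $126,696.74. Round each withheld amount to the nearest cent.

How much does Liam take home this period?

Health savings account contribution: $264.20
Healthcare FSA: $344.98
Pre-tax total = $264.20 + $344.98 = $609.18
Taxable wages = $5,405.54 − $609.18 = $4,796.36
Federal tax withheld: $4,796.36 × 0.18 = $863.34
Paid family leave insurance: $5,405.54 × 0.015 = $81.08
State disability insurance: only $128,365.14 − $126,696.74 = $1,668.40 of this check is subject → $1,668.40 × 0.01 = $16.68
Life insurance premium: $273.89
Gym membership: $51.62
Total deductions = $264.20 + $344.98 + $863.34 + $81.08 + $16.68 + $273.89 + $51.62 = $1,895.79
Net pay = $5,405.54 − $1,895.79 = $3,509.75

$3,509.75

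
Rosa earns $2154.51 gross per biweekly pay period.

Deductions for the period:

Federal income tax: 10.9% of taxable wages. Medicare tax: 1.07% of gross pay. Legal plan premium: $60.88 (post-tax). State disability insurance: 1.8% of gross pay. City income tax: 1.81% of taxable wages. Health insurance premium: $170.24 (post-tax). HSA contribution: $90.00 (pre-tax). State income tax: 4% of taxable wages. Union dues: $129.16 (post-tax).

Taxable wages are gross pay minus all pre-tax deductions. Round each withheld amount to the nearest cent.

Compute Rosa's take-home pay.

HSA contribution: $90.00
Taxable wages = $2154.51 − $90.00 = $2064.51
City income tax: $2064.51 × 0.0181 = $37.37
Federal income tax: $2064.51 × 0.109 = $225.03
State income tax: $2064.51 × 0.04 = $82.58
Medicare tax: $2154.51 × 0.0107 = $23.05
State disability insurance: $2154.51 × 0.018 = $38.78
Union dues: $129.16
Legal plan premium: $60.88
Health insurance premium: $170.24
Total deductions = $90.00 + $37.37 + $225.03 + $82.58 + $23.05 + $38.78 + $129.16 + $60.88 + $170.24 = $857.09
Net pay = $2154.51 − $857.09 = $1297.42

$1297.42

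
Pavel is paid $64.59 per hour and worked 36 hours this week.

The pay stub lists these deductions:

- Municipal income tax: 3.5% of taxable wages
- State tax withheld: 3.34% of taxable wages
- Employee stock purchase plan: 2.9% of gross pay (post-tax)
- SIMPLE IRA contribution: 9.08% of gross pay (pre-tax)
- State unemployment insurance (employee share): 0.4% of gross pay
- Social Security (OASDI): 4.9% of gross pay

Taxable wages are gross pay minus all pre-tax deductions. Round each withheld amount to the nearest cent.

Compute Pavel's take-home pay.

Gross pay: 36 × $64.59 = $2325.24
SIMPLE IRA contribution: $2325.24 × 0.0908 = $211.13
Taxable wages = $2325.24 − $211.13 = $2114.11
State tax withheld: $2114.11 × 0.0334 = $70.61
Municipal income tax: $2114.11 × 0.035 = $73.99
State unemployment insurance (employee share): $2325.24 × 0.004 = $9.30
Social Security (OASDI): $2325.24 × 0.049 = $113.94
Employee stock purchase plan: $2325.24 × 0.029 = $67.43
Total deductions = $211.13 + $70.61 + $73.99 + $9.30 + $113.94 + $67.43 = $546.40
Net pay = $2325.24 − $546.40 = $1778.84

$1778.84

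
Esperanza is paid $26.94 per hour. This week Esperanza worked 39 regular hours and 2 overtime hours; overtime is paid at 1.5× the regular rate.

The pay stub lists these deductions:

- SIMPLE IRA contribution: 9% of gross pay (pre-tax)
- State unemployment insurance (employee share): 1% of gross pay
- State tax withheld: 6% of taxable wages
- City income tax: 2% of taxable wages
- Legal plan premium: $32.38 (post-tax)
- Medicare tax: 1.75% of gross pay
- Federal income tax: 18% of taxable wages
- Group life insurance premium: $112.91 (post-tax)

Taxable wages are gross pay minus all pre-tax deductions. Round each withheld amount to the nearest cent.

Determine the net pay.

$585.54

Regular pay: 39 × $26.94 = $1050.66
Overtime pay: 2 × $26.94 × 1.5 = $80.82
Gross pay = $1050.66 + $80.82 = $1131.48
SIMPLE IRA contribution: $1131.48 × 0.09 = $101.83
Taxable wages = $1131.48 − $101.83 = $1029.65
Federal income tax: $1029.65 × 0.18 = $185.34
City income tax: $1029.65 × 0.02 = $20.59
State tax withheld: $1029.65 × 0.06 = $61.78
State unemployment insurance (employee share): $1131.48 × 0.01 = $11.31
Medicare tax: $1131.48 × 0.0175 = $19.80
Legal plan premium: $32.38
Group life insurance premium: $112.91
Total deductions = $101.83 + $185.34 + $20.59 + $61.78 + $11.31 + $19.80 + $32.38 + $112.91 = $545.94
Net pay = $1131.48 − $545.94 = $585.54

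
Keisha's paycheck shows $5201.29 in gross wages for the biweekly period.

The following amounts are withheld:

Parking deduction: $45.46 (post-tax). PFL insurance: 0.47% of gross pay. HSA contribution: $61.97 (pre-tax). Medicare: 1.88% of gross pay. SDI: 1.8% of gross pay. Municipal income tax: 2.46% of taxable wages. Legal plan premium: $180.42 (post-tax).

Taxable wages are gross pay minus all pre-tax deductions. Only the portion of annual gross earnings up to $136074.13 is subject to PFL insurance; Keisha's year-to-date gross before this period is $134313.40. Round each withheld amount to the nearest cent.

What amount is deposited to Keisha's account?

$4587.33

HSA contribution: $61.97
Taxable wages = $5201.29 − $61.97 = $5139.32
Municipal income tax: $5139.32 × 0.0246 = $126.43
Medicare: $5201.29 × 0.0188 = $97.78
SDI: $5201.29 × 0.018 = $93.62
PFL insurance: only $136074.13 − $134313.40 = $1760.73 of this check is subject → $1760.73 × 0.0047 = $8.28
Legal plan premium: $180.42
Parking deduction: $45.46
Total deductions = $61.97 + $126.43 + $97.78 + $93.62 + $8.28 + $180.42 + $45.46 = $613.96
Net pay = $5201.29 − $613.96 = $4587.33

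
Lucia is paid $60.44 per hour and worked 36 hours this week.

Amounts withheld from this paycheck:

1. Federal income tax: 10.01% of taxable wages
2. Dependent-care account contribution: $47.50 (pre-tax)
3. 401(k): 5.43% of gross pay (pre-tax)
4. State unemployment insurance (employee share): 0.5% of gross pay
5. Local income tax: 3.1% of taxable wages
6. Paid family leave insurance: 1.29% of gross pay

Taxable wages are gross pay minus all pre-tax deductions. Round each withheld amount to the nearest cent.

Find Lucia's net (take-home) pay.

$1,707.70

Gross pay: 36 × $60.44 = $2,175.84
Dependent-care account contribution: $47.50
401(k): $2,175.84 × 0.0543 = $118.15
Pre-tax total = $47.50 + $118.15 = $165.65
Taxable wages = $2,175.84 − $165.65 = $2,010.19
Local income tax: $2,010.19 × 0.031 = $62.32
Federal income tax: $2,010.19 × 0.1001 = $201.22
Paid family leave insurance: $2,175.84 × 0.0129 = $28.07
State unemployment insurance (employee share): $2,175.84 × 0.005 = $10.88
Total deductions = $47.50 + $118.15 + $62.32 + $201.22 + $28.07 + $10.88 = $468.14
Net pay = $2,175.84 − $468.14 = $1,707.70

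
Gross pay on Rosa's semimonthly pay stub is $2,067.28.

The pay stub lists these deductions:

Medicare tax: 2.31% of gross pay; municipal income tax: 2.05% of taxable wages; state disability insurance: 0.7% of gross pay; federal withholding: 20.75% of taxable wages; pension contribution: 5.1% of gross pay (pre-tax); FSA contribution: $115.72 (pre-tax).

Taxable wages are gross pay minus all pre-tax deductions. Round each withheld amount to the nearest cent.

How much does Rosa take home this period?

$1,362.99

Pension contribution: $2,067.28 × 0.051 = $105.43
FSA contribution: $115.72
Pre-tax total = $105.43 + $115.72 = $221.15
Taxable wages = $2,067.28 − $221.15 = $1,846.13
Municipal income tax: $1,846.13 × 0.0205 = $37.85
Federal withholding: $1,846.13 × 0.2075 = $383.07
Medicare tax: $2,067.28 × 0.0231 = $47.75
State disability insurance: $2,067.28 × 0.007 = $14.47
Total deductions = $105.43 + $115.72 + $37.85 + $383.07 + $47.75 + $14.47 = $704.29
Net pay = $2,067.28 − $704.29 = $1,362.99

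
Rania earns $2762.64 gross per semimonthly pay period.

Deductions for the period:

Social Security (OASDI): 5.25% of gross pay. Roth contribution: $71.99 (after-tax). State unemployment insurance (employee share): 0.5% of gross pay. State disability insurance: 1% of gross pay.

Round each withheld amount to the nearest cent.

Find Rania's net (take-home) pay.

State disability insurance: $2762.64 × 0.01 = $27.63
Social Security (OASDI): $2762.64 × 0.0525 = $145.04
State unemployment insurance (employee share): $2762.64 × 0.005 = $13.81
Roth contribution: $71.99
Total deductions = $27.63 + $145.04 + $13.81 + $71.99 = $258.47
Net pay = $2762.64 − $258.47 = $2504.17

$2504.17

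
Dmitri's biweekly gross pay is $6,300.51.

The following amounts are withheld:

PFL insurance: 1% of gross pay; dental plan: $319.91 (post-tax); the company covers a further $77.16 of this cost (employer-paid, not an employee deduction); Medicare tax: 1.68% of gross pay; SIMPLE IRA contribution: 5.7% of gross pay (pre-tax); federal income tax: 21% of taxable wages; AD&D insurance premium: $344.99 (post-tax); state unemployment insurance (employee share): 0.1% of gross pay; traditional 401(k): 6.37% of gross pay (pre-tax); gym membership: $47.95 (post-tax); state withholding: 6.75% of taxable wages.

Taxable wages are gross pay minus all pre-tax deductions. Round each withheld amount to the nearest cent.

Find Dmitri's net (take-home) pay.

$3,114.67

Traditional 401(k): $6,300.51 × 0.0637 = $401.34
SIMPLE IRA contribution: $6,300.51 × 0.057 = $359.13
Pre-tax total = $401.34 + $359.13 = $760.47
Taxable wages = $6,300.51 − $760.47 = $5,540.04
Federal income tax: $5,540.04 × 0.21 = $1,163.41
State withholding: $5,540.04 × 0.0675 = $373.95
Medicare tax: $6,300.51 × 0.0168 = $105.85
State unemployment insurance (employee share): $6,300.51 × 0.001 = $6.30
PFL insurance: $6,300.51 × 0.01 = $63.01
Dental plan: $319.91
Gym membership: $47.95
AD&D insurance premium: $344.99
(Employer's $77.16 toward dental plan is not withheld from the employee.)
Total deductions = $401.34 + $359.13 + $1,163.41 + $373.95 + $105.85 + $6.30 + $63.01 + $319.91 + $47.95 + $344.99 = $3,185.84
Net pay = $6,300.51 − $3,185.84 = $3,114.67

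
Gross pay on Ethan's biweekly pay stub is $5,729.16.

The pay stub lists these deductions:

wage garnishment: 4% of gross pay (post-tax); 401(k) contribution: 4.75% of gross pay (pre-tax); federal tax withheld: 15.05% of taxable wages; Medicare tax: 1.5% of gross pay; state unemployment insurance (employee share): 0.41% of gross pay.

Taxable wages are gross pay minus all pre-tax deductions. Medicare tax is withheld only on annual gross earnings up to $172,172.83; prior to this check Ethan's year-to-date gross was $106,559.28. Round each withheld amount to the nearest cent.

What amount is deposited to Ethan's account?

$4,297.14

401(k) contribution: $5,729.16 × 0.0475 = $272.14
Taxable wages = $5,729.16 − $272.14 = $5,457.02
Federal tax withheld: $5,457.02 × 0.1505 = $821.28
Medicare tax: cap not yet reached, full $5,729.16 is subject → $5,729.16 × 0.015 = $85.94
State unemployment insurance (employee share): $5,729.16 × 0.0041 = $23.49
Wage garnishment: $5,729.16 × 0.04 = $229.17
Total deductions = $272.14 + $821.28 + $85.94 + $23.49 + $229.17 = $1,432.02
Net pay = $5,729.16 − $1,432.02 = $4,297.14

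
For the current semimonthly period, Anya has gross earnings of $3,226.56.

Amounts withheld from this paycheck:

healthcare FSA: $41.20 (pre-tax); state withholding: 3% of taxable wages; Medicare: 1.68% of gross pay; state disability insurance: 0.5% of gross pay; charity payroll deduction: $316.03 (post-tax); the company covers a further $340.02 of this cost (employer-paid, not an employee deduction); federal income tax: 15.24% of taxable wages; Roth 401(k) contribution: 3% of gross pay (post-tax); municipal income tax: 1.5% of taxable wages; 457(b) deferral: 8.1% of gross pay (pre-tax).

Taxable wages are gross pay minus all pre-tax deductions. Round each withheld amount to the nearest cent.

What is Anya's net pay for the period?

457(b) deferral: $3,226.56 × 0.081 = $261.35
Healthcare FSA: $41.20
Pre-tax total = $261.35 + $41.20 = $302.55
Taxable wages = $3,226.56 − $302.55 = $2,924.01
State withholding: $2,924.01 × 0.03 = $87.72
Federal income tax: $2,924.01 × 0.1524 = $445.62
Municipal income tax: $2,924.01 × 0.015 = $43.86
Medicare: $3,226.56 × 0.0168 = $54.21
State disability insurance: $3,226.56 × 0.005 = $16.13
Roth 401(k) contribution: $3,226.56 × 0.03 = $96.80
Charity payroll deduction: $316.03
(Employer's $340.02 toward charity payroll deduction is not withheld from the employee.)
Total deductions = $261.35 + $41.20 + $87.72 + $445.62 + $43.86 + $54.21 + $16.13 + $96.80 + $316.03 = $1,362.92
Net pay = $3,226.56 − $1,362.92 = $1,863.64

$1,863.64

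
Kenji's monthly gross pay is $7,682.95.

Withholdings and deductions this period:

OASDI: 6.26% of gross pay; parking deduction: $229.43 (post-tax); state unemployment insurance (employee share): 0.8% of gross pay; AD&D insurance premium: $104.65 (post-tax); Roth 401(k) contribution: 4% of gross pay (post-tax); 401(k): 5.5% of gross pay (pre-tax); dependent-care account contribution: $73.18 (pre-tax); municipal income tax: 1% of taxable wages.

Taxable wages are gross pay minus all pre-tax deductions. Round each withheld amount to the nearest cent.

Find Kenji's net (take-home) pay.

Dependent-care account contribution: $73.18
401(k): $7,682.95 × 0.055 = $422.56
Pre-tax total = $73.18 + $422.56 = $495.74
Taxable wages = $7,682.95 − $495.74 = $7,187.21
Municipal income tax: $7,187.21 × 0.01 = $71.87
OASDI: $7,682.95 × 0.0626 = $480.95
State unemployment insurance (employee share): $7,682.95 × 0.008 = $61.46
AD&D insurance premium: $104.65
Parking deduction: $229.43
Roth 401(k) contribution: $7,682.95 × 0.04 = $307.32
Total deductions = $73.18 + $422.56 + $71.87 + $480.95 + $61.46 + $104.65 + $229.43 + $307.32 = $1,751.42
Net pay = $7,682.95 − $1,751.42 = $5,931.53

$5,931.53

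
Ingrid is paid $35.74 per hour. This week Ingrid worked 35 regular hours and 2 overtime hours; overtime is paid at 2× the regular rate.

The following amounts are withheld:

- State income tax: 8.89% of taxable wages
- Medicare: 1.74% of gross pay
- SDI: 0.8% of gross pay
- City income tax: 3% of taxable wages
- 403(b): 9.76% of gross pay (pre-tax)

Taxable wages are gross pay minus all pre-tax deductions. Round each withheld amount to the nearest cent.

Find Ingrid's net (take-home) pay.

$1,072.87

Regular pay: 35 × $35.74 = $1,250.90
Overtime pay: 2 × $35.74 × 2 = $142.96
Gross pay = $1,250.90 + $142.96 = $1,393.86
403(b): $1,393.86 × 0.0976 = $136.04
Taxable wages = $1,393.86 − $136.04 = $1,257.82
City income tax: $1,257.82 × 0.03 = $37.73
State income tax: $1,257.82 × 0.0889 = $111.82
SDI: $1,393.86 × 0.008 = $11.15
Medicare: $1,393.86 × 0.0174 = $24.25
Total deductions = $136.04 + $37.73 + $111.82 + $11.15 + $24.25 = $320.99
Net pay = $1,393.86 − $320.99 = $1,072.87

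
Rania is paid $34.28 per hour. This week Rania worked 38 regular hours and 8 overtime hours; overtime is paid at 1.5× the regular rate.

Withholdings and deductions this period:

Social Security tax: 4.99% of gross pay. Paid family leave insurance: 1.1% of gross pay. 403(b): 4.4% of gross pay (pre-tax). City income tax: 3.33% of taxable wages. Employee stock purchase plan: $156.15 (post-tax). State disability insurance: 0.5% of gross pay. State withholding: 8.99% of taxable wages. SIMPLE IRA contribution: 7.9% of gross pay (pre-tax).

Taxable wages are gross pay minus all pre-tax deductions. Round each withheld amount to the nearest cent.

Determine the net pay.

$1,048.88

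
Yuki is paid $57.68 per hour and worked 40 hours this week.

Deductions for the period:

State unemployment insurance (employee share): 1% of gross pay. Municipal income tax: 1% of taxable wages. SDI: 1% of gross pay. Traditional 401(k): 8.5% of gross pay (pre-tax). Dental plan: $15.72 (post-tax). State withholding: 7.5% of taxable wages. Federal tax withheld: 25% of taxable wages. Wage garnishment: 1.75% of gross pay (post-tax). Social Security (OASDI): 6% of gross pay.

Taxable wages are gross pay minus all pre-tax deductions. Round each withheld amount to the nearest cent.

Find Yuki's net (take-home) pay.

Gross pay: 40 × $57.68 = $2,307.20
Traditional 401(k): $2,307.20 × 0.085 = $196.11
Taxable wages = $2,307.20 − $196.11 = $2,111.09
State withholding: $2,111.09 × 0.075 = $158.33
Municipal income tax: $2,111.09 × 0.01 = $21.11
Federal tax withheld: $2,111.09 × 0.25 = $527.77
Social Security (OASDI): $2,307.20 × 0.06 = $138.43
State unemployment insurance (employee share): $2,307.20 × 0.01 = $23.07
SDI: $2,307.20 × 0.01 = $23.07
Wage garnishment: $2,307.20 × 0.0175 = $40.38
Dental plan: $15.72
Total deductions = $196.11 + $158.33 + $21.11 + $527.77 + $138.43 + $23.07 + $23.07 + $40.38 + $15.72 = $1,143.99
Net pay = $2,307.20 − $1,143.99 = $1,163.21

$1,163.21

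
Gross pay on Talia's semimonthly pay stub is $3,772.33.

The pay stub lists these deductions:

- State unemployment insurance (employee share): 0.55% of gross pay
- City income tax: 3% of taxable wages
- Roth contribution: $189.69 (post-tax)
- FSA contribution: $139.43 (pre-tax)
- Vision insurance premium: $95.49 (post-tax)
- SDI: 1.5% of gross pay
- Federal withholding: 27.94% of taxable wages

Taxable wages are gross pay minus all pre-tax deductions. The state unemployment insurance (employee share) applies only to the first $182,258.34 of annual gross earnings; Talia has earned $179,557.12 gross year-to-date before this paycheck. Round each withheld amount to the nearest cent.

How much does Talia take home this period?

$2,152.26

FSA contribution: $139.43
Taxable wages = $3,772.33 − $139.43 = $3,632.90
City income tax: $3,632.90 × 0.03 = $108.99
Federal withholding: $3,632.90 × 0.2794 = $1,015.03
State unemployment insurance (employee share): only $182,258.34 − $179,557.12 = $2,701.22 of this check is subject → $2,701.22 × 0.0055 = $14.86
SDI: $3,772.33 × 0.015 = $56.58
Roth contribution: $189.69
Vision insurance premium: $95.49
Total deductions = $139.43 + $108.99 + $1,015.03 + $14.86 + $56.58 + $189.69 + $95.49 = $1,620.07
Net pay = $3,772.33 − $1,620.07 = $2,152.26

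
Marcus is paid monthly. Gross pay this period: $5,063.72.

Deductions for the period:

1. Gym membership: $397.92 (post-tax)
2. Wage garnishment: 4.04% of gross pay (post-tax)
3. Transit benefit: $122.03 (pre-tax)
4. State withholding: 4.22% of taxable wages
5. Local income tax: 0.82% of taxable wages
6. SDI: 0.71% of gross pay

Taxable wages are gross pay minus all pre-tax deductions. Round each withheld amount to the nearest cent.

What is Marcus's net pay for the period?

Transit benefit: $122.03
Taxable wages = $5,063.72 − $122.03 = $4,941.69
State withholding: $4,941.69 × 0.0422 = $208.54
Local income tax: $4,941.69 × 0.0082 = $40.52
SDI: $5,063.72 × 0.0071 = $35.95
Gym membership: $397.92
Wage garnishment: $5,063.72 × 0.0404 = $204.57
Total deductions = $122.03 + $208.54 + $40.52 + $35.95 + $397.92 + $204.57 = $1,009.53
Net pay = $5,063.72 − $1,009.53 = $4,054.19

$4,054.19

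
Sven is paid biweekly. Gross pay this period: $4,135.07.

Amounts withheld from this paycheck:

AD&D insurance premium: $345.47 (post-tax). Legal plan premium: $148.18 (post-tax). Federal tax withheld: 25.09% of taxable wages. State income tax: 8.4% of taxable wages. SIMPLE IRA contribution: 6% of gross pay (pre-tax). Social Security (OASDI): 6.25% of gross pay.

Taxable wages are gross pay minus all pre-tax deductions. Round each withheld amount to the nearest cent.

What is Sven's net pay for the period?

SIMPLE IRA contribution: $4,135.07 × 0.06 = $248.10
Taxable wages = $4,135.07 − $248.10 = $3,886.97
Federal tax withheld: $3,886.97 × 0.2509 = $975.24
State income tax: $3,886.97 × 0.084 = $326.51
Social Security (OASDI): $4,135.07 × 0.0625 = $258.44
AD&D insurance premium: $345.47
Legal plan premium: $148.18
Total deductions = $248.10 + $975.24 + $326.51 + $258.44 + $345.47 + $148.18 = $2,301.94
Net pay = $4,135.07 − $2,301.94 = $1,833.13

$1,833.13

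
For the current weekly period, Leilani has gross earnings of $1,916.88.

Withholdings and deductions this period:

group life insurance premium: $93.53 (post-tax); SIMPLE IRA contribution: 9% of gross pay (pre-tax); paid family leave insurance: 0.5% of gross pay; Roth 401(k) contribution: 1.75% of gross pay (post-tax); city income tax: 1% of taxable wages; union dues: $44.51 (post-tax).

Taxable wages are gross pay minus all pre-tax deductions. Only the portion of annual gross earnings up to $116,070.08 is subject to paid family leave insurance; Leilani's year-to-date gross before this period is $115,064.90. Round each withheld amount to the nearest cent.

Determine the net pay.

$1,550.30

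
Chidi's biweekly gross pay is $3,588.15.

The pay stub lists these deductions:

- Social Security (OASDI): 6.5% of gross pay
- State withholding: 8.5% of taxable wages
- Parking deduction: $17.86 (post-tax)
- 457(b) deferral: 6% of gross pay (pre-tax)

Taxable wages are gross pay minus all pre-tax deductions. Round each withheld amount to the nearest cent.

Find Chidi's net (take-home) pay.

457(b) deferral: $3,588.15 × 0.06 = $215.29
Taxable wages = $3,588.15 − $215.29 = $3,372.86
State withholding: $3,372.86 × 0.085 = $286.69
Social Security (OASDI): $3,588.15 × 0.065 = $233.23
Parking deduction: $17.86
Total deductions = $215.29 + $286.69 + $233.23 + $17.86 = $753.07
Net pay = $3,588.15 − $753.07 = $2,835.08

$2,835.08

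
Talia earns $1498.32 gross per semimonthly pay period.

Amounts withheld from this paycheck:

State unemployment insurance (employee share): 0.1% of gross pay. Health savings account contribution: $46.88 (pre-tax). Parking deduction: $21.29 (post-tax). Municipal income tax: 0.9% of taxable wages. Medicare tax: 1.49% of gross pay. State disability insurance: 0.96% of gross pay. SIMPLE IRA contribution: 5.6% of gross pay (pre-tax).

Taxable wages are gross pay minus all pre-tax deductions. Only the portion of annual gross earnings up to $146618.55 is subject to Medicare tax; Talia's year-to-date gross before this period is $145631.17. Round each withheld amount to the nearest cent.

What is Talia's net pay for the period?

Health savings account contribution: $46.88
SIMPLE IRA contribution: $1498.32 × 0.056 = $83.91
Pre-tax total = $46.88 + $83.91 = $130.79
Taxable wages = $1498.32 − $130.79 = $1367.53
Municipal income tax: $1367.53 × 0.009 = $12.31
Medicare tax: only $146618.55 − $145631.17 = $987.38 of this check is subject → $987.38 × 0.0149 = $14.71
State disability insurance: $1498.32 × 0.0096 = $14.38
State unemployment insurance (employee share): $1498.32 × 0.001 = $1.50
Parking deduction: $21.29
Total deductions = $46.88 + $83.91 + $12.31 + $14.71 + $14.38 + $1.50 + $21.29 = $194.98
Net pay = $1498.32 − $194.98 = $1303.34

$1303.34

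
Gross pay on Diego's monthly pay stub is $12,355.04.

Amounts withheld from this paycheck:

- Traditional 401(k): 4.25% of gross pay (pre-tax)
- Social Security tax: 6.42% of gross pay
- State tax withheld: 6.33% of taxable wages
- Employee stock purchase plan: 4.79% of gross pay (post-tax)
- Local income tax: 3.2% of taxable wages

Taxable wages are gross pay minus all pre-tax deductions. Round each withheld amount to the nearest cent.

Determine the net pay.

$9,317.55

Traditional 401(k): $12,355.04 × 0.0425 = $525.09
Taxable wages = $12,355.04 − $525.09 = $11,829.95
Local income tax: $11,829.95 × 0.032 = $378.56
State tax withheld: $11,829.95 × 0.0633 = $748.84
Social Security tax: $12,355.04 × 0.0642 = $793.19
Employee stock purchase plan: $12,355.04 × 0.0479 = $591.81
Total deductions = $525.09 + $378.56 + $748.84 + $793.19 + $591.81 = $3,037.49
Net pay = $12,355.04 − $3,037.49 = $9,317.55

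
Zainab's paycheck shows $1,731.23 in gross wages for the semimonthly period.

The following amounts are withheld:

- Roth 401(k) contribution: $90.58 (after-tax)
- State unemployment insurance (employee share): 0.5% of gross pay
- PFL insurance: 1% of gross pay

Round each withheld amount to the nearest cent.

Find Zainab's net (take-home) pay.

$1,614.68

PFL insurance: $1,731.23 × 0.01 = $17.31
State unemployment insurance (employee share): $1,731.23 × 0.005 = $8.66
Roth 401(k) contribution: $90.58
Total deductions = $17.31 + $8.66 + $90.58 = $116.55
Net pay = $1,731.23 − $116.55 = $1,614.68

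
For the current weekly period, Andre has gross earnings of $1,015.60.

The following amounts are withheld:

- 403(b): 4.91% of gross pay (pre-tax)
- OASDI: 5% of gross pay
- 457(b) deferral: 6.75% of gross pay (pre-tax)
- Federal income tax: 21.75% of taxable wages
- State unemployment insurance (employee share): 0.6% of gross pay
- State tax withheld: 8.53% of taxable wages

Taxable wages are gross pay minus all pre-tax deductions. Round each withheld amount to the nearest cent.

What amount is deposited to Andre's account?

$568.64

457(b) deferral: $1,015.60 × 0.0675 = $68.55
403(b): $1,015.60 × 0.0491 = $49.87
Pre-tax total = $68.55 + $49.87 = $118.42
Taxable wages = $1,015.60 − $118.42 = $897.18
State tax withheld: $897.18 × 0.0853 = $76.53
Federal income tax: $897.18 × 0.2175 = $195.14
State unemployment insurance (employee share): $1,015.60 × 0.006 = $6.09
OASDI: $1,015.60 × 0.05 = $50.78
Total deductions = $68.55 + $49.87 + $76.53 + $195.14 + $6.09 + $50.78 = $446.96
Net pay = $1,015.60 − $446.96 = $568.64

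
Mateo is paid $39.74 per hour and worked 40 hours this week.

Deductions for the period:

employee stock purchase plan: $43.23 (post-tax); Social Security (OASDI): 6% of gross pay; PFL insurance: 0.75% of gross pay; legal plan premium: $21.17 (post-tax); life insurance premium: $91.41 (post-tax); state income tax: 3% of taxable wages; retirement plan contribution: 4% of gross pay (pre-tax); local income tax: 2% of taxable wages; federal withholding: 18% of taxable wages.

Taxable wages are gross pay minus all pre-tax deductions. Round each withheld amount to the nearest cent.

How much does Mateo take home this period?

Gross pay: 40 × $39.74 = $1,589.60
Retirement plan contribution: $1,589.60 × 0.04 = $63.58
Taxable wages = $1,589.60 − $63.58 = $1,526.02
State income tax: $1,526.02 × 0.03 = $45.78
Federal withholding: $1,526.02 × 0.18 = $274.68
Local income tax: $1,526.02 × 0.02 = $30.52
Social Security (OASDI): $1,589.60 × 0.06 = $95.38
PFL insurance: $1,589.60 × 0.0075 = $11.92
Employee stock purchase plan: $43.23
Life insurance premium: $91.41
Legal plan premium: $21.17
Total deductions = $63.58 + $45.78 + $274.68 + $30.52 + $95.38 + $11.92 + $43.23 + $91.41 + $21.17 = $677.67
Net pay = $1,589.60 − $677.67 = $911.93

$911.93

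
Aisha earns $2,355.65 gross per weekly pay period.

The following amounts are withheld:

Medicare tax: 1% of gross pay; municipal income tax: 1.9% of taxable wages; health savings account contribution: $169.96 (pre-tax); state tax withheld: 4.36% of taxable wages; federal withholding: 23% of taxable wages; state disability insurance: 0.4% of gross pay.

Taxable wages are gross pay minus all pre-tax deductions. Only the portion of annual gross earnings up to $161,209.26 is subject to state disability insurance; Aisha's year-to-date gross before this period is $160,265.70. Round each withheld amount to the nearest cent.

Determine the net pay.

$1,518.82

Health savings account contribution: $169.96
Taxable wages = $2,355.65 − $169.96 = $2,185.69
Municipal income tax: $2,185.69 × 0.019 = $41.53
State tax withheld: $2,185.69 × 0.0436 = $95.30
Federal withholding: $2,185.69 × 0.23 = $502.71
Medicare tax: $2,355.65 × 0.01 = $23.56
State disability insurance: only $161,209.26 − $160,265.70 = $943.56 of this check is subject → $943.56 × 0.004 = $3.77
Total deductions = $169.96 + $41.53 + $95.30 + $502.71 + $23.56 + $3.77 = $836.83
Net pay = $2,355.65 − $836.83 = $1,518.82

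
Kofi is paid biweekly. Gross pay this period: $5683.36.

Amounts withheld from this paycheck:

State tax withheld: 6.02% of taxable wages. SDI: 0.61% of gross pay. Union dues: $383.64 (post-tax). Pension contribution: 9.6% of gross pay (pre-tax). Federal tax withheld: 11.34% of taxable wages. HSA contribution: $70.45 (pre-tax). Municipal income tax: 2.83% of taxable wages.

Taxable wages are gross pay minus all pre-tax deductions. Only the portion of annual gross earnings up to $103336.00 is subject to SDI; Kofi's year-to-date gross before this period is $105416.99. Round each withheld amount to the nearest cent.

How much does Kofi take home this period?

$3660.59

Pension contribution: $5683.36 × 0.096 = $545.60
HSA contribution: $70.45
Pre-tax total = $545.60 + $70.45 = $616.05
Taxable wages = $5683.36 − $616.05 = $5067.31
State tax withheld: $5067.31 × 0.0602 = $305.05
Federal tax withheld: $5067.31 × 0.1134 = $574.63
Municipal income tax: $5067.31 × 0.0283 = $143.40
SDI: annual cap $103336.00 already reached (YTD $105416.99), so $0.00
Union dues: $383.64
Total deductions = $545.60 + $70.45 + $305.05 + $574.63 + $143.40 + $0.00 + $383.64 = $2022.77
Net pay = $5683.36 − $2022.77 = $3660.59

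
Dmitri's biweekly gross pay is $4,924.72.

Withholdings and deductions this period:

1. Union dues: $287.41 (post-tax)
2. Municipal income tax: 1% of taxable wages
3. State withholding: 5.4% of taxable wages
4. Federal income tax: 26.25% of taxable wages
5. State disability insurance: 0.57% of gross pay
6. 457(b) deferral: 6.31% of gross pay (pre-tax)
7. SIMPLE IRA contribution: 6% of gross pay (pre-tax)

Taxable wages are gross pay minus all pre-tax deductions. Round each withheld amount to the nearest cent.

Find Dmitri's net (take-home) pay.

$2,593.03

SIMPLE IRA contribution: $4,924.72 × 0.06 = $295.48
457(b) deferral: $4,924.72 × 0.0631 = $310.75
Pre-tax total = $295.48 + $310.75 = $606.23
Taxable wages = $4,924.72 − $606.23 = $4,318.49
Municipal income tax: $4,318.49 × 0.01 = $43.18
Federal income tax: $4,318.49 × 0.2625 = $1,133.60
State withholding: $4,318.49 × 0.054 = $233.20
State disability insurance: $4,924.72 × 0.0057 = $28.07
Union dues: $287.41
Total deductions = $295.48 + $310.75 + $43.18 + $1,133.60 + $233.20 + $28.07 + $287.41 = $2,331.69
Net pay = $4,924.72 − $2,331.69 = $2,593.03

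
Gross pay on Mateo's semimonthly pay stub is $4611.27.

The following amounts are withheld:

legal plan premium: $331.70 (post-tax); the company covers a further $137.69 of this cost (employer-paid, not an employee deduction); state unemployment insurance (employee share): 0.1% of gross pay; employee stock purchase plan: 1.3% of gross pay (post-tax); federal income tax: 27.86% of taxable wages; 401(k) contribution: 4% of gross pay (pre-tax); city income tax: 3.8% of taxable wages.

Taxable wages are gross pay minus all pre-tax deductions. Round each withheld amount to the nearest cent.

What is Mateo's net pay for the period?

$2629.03

401(k) contribution: $4611.27 × 0.04 = $184.45
Taxable wages = $4611.27 − $184.45 = $4426.82
City income tax: $4426.82 × 0.038 = $168.22
Federal income tax: $4426.82 × 0.2786 = $1233.31
State unemployment insurance (employee share): $4611.27 × 0.001 = $4.61
Employee stock purchase plan: $4611.27 × 0.013 = $59.95
Legal plan premium: $331.70
(Employer's $137.69 toward legal plan premium is not withheld from the employee.)
Total deductions = $184.45 + $168.22 + $1233.31 + $4.61 + $59.95 + $331.70 = $1982.24
Net pay = $4611.27 − $1982.24 = $2629.03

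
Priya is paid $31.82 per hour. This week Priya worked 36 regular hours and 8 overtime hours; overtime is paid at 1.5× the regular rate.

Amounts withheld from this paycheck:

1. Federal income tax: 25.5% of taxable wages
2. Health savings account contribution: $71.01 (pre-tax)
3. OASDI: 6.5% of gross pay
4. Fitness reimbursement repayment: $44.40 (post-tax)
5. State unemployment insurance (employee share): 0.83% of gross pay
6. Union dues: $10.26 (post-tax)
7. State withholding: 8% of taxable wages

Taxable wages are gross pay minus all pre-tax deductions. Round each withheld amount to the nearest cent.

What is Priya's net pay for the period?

Regular pay: 36 × $31.82 = $1,145.52
Overtime pay: 8 × $31.82 × 1.5 = $381.84
Gross pay = $1,145.52 + $381.84 = $1,527.36
Health savings account contribution: $71.01
Taxable wages = $1,527.36 − $71.01 = $1,456.35
Federal income tax: $1,456.35 × 0.255 = $371.37
State withholding: $1,456.35 × 0.08 = $116.51
OASDI: $1,527.36 × 0.065 = $99.28
State unemployment insurance (employee share): $1,527.36 × 0.0083 = $12.68
Fitness reimbursement repayment: $44.40
Union dues: $10.26
Total deductions = $71.01 + $371.37 + $116.51 + $99.28 + $12.68 + $44.40 + $10.26 = $725.51
Net pay = $1,527.36 − $725.51 = $801.85

$801.85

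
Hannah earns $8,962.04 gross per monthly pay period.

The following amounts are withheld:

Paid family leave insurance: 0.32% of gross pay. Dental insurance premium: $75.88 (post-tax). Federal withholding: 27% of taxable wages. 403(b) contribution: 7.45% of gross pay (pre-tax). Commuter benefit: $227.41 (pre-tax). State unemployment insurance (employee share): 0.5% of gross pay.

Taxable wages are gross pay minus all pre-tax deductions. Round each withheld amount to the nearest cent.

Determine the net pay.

$5,739.51

403(b) contribution: $8,962.04 × 0.0745 = $667.67
Commuter benefit: $227.41
Pre-tax total = $667.67 + $227.41 = $895.08
Taxable wages = $8,962.04 − $895.08 = $8,066.96
Federal withholding: $8,066.96 × 0.27 = $2,178.08
Paid family leave insurance: $8,962.04 × 0.0032 = $28.68
State unemployment insurance (employee share): $8,962.04 × 0.005 = $44.81
Dental insurance premium: $75.88
Total deductions = $667.67 + $227.41 + $2,178.08 + $28.68 + $44.81 + $75.88 = $3,222.53
Net pay = $8,962.04 − $3,222.53 = $5,739.51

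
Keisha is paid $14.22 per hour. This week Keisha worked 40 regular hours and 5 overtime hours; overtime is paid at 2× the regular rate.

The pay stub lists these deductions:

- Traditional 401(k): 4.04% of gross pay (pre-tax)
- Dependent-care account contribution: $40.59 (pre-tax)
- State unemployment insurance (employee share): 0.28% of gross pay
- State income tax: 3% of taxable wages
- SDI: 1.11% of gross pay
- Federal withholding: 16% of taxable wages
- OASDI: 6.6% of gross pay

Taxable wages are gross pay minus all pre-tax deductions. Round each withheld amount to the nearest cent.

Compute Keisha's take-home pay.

Regular pay: 40 × $14.22 = $568.80
Overtime pay: 5 × $14.22 × 2 = $142.20
Gross pay = $568.80 + $142.20 = $711.00
Dependent-care account contribution: $40.59
Traditional 401(k): $711.00 × 0.0404 = $28.72
Pre-tax total = $40.59 + $28.72 = $69.31
Taxable wages = $711.00 − $69.31 = $641.69
Federal withholding: $641.69 × 0.16 = $102.67
State income tax: $641.69 × 0.03 = $19.25
State unemployment insurance (employee share): $711.00 × 0.0028 = $1.99
SDI: $711.00 × 0.0111 = $7.89
OASDI: $711.00 × 0.066 = $46.93
Total deductions = $40.59 + $28.72 + $102.67 + $19.25 + $1.99 + $7.89 + $46.93 = $248.04
Net pay = $711.00 − $248.04 = $462.96

$462.96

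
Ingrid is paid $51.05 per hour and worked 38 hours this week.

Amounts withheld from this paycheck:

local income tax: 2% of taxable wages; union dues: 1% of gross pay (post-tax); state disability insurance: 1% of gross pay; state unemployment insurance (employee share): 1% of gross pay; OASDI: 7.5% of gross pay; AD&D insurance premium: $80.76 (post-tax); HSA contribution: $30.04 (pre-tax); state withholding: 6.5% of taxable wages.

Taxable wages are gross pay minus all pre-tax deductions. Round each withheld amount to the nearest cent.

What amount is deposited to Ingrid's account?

$1,463.07

Gross pay: 38 × $51.05 = $1,939.90
HSA contribution: $30.04
Taxable wages = $1,939.90 − $30.04 = $1,909.86
Local income tax: $1,909.86 × 0.02 = $38.20
State withholding: $1,909.86 × 0.065 = $124.14
OASDI: $1,939.90 × 0.075 = $145.49
State unemployment insurance (employee share): $1,939.90 × 0.01 = $19.40
State disability insurance: $1,939.90 × 0.01 = $19.40
Union dues: $1,939.90 × 0.01 = $19.40
AD&D insurance premium: $80.76
Total deductions = $30.04 + $38.20 + $124.14 + $145.49 + $19.40 + $19.40 + $19.40 + $80.76 = $476.83
Net pay = $1,939.90 − $476.83 = $1,463.07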